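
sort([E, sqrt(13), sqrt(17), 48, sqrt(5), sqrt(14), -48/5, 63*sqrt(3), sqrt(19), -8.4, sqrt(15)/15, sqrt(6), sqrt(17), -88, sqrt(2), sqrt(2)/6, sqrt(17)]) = [-88, -48/5, -8.4, sqrt(2)/6, sqrt(15)/15, sqrt(2), sqrt(5), sqrt(6), E, sqrt(13), sqrt(14), sqrt(17), sqrt(17), sqrt(17), sqrt(19), 48, 63*sqrt(3)]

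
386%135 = 116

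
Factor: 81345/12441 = 5^1 * 13^(-1) * 17^1 = 85/13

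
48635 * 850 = 41339750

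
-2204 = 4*(-551)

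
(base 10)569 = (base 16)239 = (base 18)1db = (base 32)hp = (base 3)210002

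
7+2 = 9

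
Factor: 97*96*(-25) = -1*2^5*3^1*5^2*97^1 = -232800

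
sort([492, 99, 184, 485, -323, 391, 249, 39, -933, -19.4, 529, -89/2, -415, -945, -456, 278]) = [-945, -933, -456, -415, -323, -89/2, -19.4, 39, 99, 184, 249, 278, 391, 485, 492, 529]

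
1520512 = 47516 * 32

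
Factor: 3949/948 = 2^(-2)*3^(-1)*11^1*79^(-1)*359^1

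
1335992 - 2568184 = -1232192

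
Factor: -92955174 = -1*2^1*3^1*13^1*31^1*37^1*1039^1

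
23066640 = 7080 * 3258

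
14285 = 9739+4546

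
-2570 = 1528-4098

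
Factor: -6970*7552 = -1*2^8*5^1*17^1*41^1*59^1 = -52637440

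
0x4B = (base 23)36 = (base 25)30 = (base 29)2H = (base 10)75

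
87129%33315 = 20499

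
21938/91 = 241 + 1/13 ≈ 241.08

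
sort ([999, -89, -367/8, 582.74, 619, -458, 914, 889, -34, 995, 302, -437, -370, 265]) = [-458, -437, -370, -89, -367/8, -34, 265, 302, 582.74, 619, 889, 914, 995, 999]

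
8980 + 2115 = 11095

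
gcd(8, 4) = 4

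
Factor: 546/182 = 3^1 = 3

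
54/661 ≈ 0.0817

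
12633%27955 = 12633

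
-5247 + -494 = -5741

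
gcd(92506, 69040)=2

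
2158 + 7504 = 9662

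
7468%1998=1474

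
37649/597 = 63 + 38/597 ≈ 63.06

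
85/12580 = 1/148 ≈ 0.00676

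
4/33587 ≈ 0.000119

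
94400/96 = 2950/3 ≈ 983.33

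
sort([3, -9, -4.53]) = [-9, -4.53, 3]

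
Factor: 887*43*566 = 2^1*43^1*283^1*887^1 = 21587806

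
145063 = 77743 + 67320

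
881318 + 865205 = 1746523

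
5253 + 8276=13529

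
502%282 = 220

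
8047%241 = 94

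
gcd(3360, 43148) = 28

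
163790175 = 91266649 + 72523526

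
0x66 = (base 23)4a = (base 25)42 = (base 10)102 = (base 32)36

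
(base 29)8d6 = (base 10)7111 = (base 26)add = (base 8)15707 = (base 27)9ka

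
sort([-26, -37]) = [-37, -26]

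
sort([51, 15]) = [15, 51]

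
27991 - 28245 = -254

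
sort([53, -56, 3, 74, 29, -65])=[-65, -56, 3, 29, 53, 74]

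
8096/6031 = 1 + 2065/6031 ≈ 1.34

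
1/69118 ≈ 0.0000145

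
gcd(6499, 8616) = 1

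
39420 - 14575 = 24845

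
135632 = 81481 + 54151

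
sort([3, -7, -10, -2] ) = [-10, -7, -2, 3] 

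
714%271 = 172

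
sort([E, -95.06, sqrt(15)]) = [-95.06, E, sqrt(15)]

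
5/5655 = 1/1131 ≈ 0.000884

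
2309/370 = 6 + 89/370 ≈ 6.24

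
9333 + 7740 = 17073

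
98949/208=475 + 149/208 ≈ 475.72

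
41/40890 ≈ 0.00100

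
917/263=3 + 128/263 ≈ 3.49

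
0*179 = 0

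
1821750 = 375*4858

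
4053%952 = 245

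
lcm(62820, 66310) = 1193580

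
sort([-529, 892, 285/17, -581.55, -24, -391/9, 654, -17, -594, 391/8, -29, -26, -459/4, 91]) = [-594, -581.55, -529, -459/4, -391/9, -29, -26, -24, -17, 285/17, 391/8, 91, 654, 892]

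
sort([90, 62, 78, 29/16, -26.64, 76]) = [-26.64, 29/16, 62, 76, 78, 90]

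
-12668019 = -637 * 19887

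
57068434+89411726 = 146480160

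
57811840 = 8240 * 7016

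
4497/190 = 23 + 127/190 ≈ 23.67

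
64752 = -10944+75696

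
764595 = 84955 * 9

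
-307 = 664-971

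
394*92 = 36248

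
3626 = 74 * 49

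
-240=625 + -865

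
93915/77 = 1219 + 52/77 ≈ 1219.68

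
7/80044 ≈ 0.0000875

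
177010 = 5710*31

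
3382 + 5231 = 8613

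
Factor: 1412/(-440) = -1 * 2^(-1) * 5^(-1) * 11^(-1) * 353^1 = -353/110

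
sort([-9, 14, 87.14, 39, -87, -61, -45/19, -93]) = [-93, -87, -61, -9, -45/19, 14, 39, 87.14]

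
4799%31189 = 4799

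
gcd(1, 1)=1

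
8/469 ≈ 0.0171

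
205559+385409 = 590968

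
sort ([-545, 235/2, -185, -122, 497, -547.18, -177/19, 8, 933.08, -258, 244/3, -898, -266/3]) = [-898, -547.18, -545, -258, -185, -122, -266/3, -177/19, 8, 244/3, 235/2, 497, 933.08]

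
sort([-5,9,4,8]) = [-5,4,8,9]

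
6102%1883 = 453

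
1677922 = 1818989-141067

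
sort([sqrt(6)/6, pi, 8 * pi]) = [sqrt(6)/6, pi, 8 * pi]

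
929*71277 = 66216333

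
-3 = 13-16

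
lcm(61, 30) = 1830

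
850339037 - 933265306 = -82926269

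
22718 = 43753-21035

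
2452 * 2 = 4904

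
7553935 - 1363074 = 6190861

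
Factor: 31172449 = 7^1*11^1*404837^1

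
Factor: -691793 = -1 * 41^1 * 47^1 * 359^1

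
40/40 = 1 = 1.00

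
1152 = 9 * 128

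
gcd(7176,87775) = 1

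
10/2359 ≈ 0.00424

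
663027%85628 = 63631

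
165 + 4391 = 4556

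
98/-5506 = -49/2753≈-0.0178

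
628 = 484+144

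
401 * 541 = 216941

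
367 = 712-345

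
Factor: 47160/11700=2^1*5^(-1)*13^(-1)*131^1=262/65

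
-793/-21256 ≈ 0.0373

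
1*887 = 887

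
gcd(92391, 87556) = 1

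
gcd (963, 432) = 9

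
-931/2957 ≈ -0.315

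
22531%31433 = 22531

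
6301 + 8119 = 14420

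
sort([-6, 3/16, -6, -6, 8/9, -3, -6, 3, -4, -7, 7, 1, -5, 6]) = [-7, -6, -6, -6, -6, -5, -4, -3, 3/16, 8/9, 1, 3, 6, 7]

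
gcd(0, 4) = 4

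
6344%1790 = 974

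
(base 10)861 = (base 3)1011220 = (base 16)35d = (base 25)19b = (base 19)276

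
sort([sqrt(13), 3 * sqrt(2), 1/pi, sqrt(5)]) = [1/pi, sqrt(5), sqrt(13), 3 * sqrt(2)]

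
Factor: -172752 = -1*2^4*3^1*59^1*61^1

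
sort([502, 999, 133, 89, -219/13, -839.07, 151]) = [-839.07, -219/13, 89, 133, 151, 502, 999]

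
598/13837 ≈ 0.0432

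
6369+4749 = 11118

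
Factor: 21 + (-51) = -1*2^1*3^1*5^1 = -30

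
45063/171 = 5007/19 ≈ 263.53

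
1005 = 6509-5504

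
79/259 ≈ 0.305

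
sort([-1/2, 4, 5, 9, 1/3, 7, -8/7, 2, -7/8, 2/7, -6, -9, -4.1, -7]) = [-9, -7, -6, -4.1, -8/7, -7/8, -1/2, 2/7, 1/3, 2, 4, 5, 7, 9]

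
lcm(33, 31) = 1023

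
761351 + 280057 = 1041408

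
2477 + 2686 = 5163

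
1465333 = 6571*223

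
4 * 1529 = 6116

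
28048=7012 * 4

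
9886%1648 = 1646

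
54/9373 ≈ 0.00576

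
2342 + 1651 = 3993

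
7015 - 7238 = -223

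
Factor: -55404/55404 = -1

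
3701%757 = 673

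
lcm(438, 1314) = 1314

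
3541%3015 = 526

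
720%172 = 32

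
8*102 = 816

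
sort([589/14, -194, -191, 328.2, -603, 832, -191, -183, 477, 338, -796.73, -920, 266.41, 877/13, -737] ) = [-920, -796.73, -737, -603, -194, -191, -191, -183, 589/14, 877/13, 266.41, 328.2, 338, 477, 832] 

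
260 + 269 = 529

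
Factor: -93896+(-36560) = -1*2^3*23^1*709^1 = -130456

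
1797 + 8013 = 9810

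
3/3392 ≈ 0.000884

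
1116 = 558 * 2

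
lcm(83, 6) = 498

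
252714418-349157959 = -96443541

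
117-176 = -59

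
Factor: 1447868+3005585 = 701^1*6353^1 = 4453453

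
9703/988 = 9 + 811/988 ≈ 9.82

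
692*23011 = 15923612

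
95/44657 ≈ 0.00213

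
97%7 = 6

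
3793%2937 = 856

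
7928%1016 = 816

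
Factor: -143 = -1*11^1*13^1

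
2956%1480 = 1476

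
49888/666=24944/333 ≈ 74.91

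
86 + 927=1013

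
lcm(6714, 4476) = 13428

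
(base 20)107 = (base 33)cb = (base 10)407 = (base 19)128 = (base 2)110010111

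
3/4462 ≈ 0.000672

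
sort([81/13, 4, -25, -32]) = [-32, -25, 4, 81/13]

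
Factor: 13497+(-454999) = -1 * 2^1 * 31^1 * 7121^1 = -441502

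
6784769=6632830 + 151939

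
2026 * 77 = 156002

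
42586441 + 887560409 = 930146850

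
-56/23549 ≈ -0.00238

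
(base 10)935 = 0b1110100111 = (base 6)4155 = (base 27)17h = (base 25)1ca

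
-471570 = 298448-770018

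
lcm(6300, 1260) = 6300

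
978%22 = 10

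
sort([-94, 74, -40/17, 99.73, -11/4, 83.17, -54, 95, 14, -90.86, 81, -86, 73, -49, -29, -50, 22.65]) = [-94, -90.86, -86, -54, -50, -49, -29, -11/4, -40/17, 14, 22.65, 73, 74, 81, 83.17, 95, 99.73]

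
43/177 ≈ 0.243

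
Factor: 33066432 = 2^6*3^2*7^1*59^1*139^1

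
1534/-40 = -767/20 = -38.35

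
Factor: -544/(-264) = 2^2 * 3^(-1) * 11^(-1) * 17^1 = 68/33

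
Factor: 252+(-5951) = -1*41^1*139^1 = -5699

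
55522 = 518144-462622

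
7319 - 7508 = -189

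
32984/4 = 8246 = 8246.00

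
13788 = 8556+5232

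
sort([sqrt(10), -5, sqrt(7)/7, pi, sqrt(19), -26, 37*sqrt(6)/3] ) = [-26, -5, sqrt(7)/7, pi, sqrt(10), sqrt(19), 37*sqrt(6)/3] 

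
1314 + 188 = 1502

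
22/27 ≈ 0.815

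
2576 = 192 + 2384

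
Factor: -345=-1 * 3^1 * 5^1 * 23^1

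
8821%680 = 661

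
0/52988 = 0 = 0.00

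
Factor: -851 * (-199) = 23^1 * 37^1 * 199^1 = 169349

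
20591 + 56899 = 77490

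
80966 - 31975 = 48991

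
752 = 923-171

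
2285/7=326+3/7≈326.43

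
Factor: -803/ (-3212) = 2^ (-2) = 1/4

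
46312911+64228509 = 110541420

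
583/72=8 + 7/72 ≈ 8.10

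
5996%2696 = 604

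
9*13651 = 122859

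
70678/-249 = -283 - 211/249 ≈ -283.85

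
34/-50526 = -17/25263 ≈ -0.000673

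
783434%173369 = 89958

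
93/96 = 31/32≈0.969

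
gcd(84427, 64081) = 1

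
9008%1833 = 1676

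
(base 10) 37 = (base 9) 41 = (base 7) 52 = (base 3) 1101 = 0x25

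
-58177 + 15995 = -42182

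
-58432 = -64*913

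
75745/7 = 10820+5/7 ≈ 10820.71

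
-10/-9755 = 2/1951 ≈ 0.00103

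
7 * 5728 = 40096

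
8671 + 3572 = 12243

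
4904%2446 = 12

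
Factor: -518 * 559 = -1 * 2^1 * 7^1 * 13^1 * 37^1 * 43^1 = -289562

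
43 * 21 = 903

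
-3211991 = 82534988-85746979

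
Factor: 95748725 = 5^2*3829949^1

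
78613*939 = 73817607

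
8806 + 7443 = 16249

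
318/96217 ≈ 0.00331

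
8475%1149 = 432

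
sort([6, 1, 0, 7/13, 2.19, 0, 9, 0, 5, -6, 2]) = [-6, 0, 0, 0, 7/13, 1, 2, 2.19, 5, 6, 9]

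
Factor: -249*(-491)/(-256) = -1*2^(-8)*3^1*83^1*491^1 = -122259/256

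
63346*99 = 6271254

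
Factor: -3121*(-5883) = 3^1*37^1*53^1*3121^1 = 18360843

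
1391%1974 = 1391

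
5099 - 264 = 4835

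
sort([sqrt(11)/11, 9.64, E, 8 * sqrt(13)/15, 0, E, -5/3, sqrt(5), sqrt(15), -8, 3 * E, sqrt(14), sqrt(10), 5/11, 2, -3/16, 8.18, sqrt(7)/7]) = [-8, -5/3, -3/16, 0, sqrt(11)/11, sqrt(7)/7, 5/11, 8 * sqrt(13)/15, 2, sqrt(5), E, E, sqrt(10), sqrt(14), sqrt(15), 3 * E, 8.18, 9.64]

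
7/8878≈0.000788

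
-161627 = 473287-634914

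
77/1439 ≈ 0.0535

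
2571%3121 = 2571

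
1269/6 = 423/2 = 211.50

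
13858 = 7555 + 6303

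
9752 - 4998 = 4754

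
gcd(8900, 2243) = 1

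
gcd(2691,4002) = 69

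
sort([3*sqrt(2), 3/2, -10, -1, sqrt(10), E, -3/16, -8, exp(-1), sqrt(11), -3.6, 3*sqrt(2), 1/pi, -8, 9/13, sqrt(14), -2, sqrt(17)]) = [-10, -8, -8, -3.6, -2, -1, -3/16, 1/pi, exp(-1), 9/13, 3/2, E, sqrt(10), sqrt(11), sqrt(14), sqrt(17), 3*sqrt(2), 3*sqrt(2)]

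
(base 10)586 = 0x24a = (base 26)me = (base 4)21022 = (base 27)lj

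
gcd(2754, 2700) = 54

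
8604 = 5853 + 2751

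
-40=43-83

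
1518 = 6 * 253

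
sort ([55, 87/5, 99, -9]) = [-9, 87/5, 55, 99]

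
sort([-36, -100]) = [-100, -36]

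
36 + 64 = 100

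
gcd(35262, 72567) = 9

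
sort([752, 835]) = [752, 835]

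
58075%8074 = 1557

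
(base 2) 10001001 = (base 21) 6b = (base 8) 211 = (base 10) 137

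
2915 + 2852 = 5767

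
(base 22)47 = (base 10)95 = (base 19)50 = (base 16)5f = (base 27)3e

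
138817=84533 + 54284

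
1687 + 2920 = 4607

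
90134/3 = 30044 + 2/3 ≈ 30044.67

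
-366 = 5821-6187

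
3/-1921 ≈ -0.00156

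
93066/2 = 46533 = 46533.00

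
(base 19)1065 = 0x1b42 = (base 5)210403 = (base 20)h8i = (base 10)6978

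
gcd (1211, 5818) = 1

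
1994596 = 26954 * 74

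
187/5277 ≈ 0.0354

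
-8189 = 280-8469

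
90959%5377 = 4927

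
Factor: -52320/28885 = -1*2^5*3^1*53^(-1) = -96/53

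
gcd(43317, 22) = 1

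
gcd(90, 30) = 30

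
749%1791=749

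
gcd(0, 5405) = 5405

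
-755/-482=1+273/482 ≈ 1.57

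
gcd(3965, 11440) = 65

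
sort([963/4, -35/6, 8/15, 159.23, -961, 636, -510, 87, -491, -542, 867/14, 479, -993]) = [-993, -961, -542, -510, -491, -35/6, 8/15, 867/14, 87, 159.23, 963/4, 479, 636]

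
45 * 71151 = 3201795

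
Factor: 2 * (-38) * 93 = -1 * 2^2 * 3^1 * 19^1 * 31^1 = -7068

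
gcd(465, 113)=1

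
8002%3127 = 1748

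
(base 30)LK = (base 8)1212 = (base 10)650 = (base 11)541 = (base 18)202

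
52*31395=1632540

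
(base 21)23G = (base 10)961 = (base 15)441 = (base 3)1022121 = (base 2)1111000001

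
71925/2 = 35962 + 1/2 = 35962.50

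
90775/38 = 2388 + 31/38 ≈ 2388.82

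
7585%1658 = 953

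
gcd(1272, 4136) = 8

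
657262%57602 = 23640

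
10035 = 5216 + 4819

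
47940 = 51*940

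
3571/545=6+301/545 ≈ 6.55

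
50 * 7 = 350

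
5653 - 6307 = -654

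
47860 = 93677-45817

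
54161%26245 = 1671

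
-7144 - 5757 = -12901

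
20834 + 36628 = 57462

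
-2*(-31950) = 63900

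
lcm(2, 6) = 6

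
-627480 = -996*630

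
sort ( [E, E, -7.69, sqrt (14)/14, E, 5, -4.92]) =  [-7.69, -4.92, sqrt (14)/14, E, E, E, 5]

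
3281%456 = 89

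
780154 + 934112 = 1714266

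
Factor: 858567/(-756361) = -1 * 3^1 * 23^2 * 271^(-1) * 541^1 * 2791^(-1)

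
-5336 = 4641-9977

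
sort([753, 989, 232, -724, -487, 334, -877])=[-877, -724, -487, 232, 334, 753, 989]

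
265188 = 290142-24954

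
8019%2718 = 2583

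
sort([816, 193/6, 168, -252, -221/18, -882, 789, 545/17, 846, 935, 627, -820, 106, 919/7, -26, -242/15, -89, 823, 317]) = [-882, -820, -252, -89, -26, -242/15, -221/18, 545/17, 193/6, 106, 919/7, 168, 317, 627, 789, 816, 823, 846, 935]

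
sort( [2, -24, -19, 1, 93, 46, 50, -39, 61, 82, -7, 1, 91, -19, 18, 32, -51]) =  [-51, -39, -24, -19, -19, -7, 1, 1, 2, 18, 32, 46, 50, 61, 82, 91, 93]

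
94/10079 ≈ 0.00933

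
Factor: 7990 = 2^1*5^1*17^1*47^1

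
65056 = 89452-24396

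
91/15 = 6 + 1/15 ≈ 6.07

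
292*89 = 25988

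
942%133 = 11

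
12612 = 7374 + 5238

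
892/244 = 223/61 ≈ 3.66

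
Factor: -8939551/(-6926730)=2^(-1) * 3^(-1) * 5^(-1) * 230891^(-1) * 8939551^1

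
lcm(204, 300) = 5100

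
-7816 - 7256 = -15072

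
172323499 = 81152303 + 91171196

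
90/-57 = -1 - 11/19 ≈ -1.58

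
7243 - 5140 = 2103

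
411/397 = 1 + 14/397 ≈ 1.04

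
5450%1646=512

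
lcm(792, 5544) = 5544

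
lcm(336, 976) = 20496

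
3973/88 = 45 + 13/88 ≈ 45.15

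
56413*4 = 225652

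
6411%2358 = 1695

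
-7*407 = -2849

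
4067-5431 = -1364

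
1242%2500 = 1242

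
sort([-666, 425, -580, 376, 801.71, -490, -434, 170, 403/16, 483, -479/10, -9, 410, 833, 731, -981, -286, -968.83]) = [-981, -968.83, -666, -580, -490, -434, -286, -479/10, -9, 403/16, 170, 376, 410, 425, 483, 731, 801.71, 833]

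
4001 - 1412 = 2589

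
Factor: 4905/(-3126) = -1 * 2^(-1) * 3^1 * 5^1 * 109^1 * 521^(-1) = -1635/1042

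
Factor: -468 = -1*2^2*3^2*13^1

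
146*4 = 584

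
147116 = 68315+78801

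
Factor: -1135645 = -1*5^1*7^1*71^1*457^1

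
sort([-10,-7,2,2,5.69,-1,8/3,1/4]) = [-10,-7,-1,1/4,2,2,8/3,5.69]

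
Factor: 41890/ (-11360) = -1 * 2^ (-4) * 59^1 = -59/16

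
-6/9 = -2/3 ≈ -0.667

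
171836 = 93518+78318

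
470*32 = 15040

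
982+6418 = 7400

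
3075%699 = 279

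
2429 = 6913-4484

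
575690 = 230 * 2503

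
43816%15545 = 12726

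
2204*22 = 48488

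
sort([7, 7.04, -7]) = [-7, 7, 7.04]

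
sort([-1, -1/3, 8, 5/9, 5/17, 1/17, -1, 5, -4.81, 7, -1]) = [-4.81, -1, -1, -1, -1/3, 1/17, 5/17, 5/9, 5, 7, 8]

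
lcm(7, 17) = 119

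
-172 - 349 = -521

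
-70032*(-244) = 17087808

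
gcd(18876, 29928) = 12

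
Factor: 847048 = 2^3*113^1*937^1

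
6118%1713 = 979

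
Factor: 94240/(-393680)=-1 * 2^1 * 7^(-1) * 31^1 * 37^(-1)=-62/259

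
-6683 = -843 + -5840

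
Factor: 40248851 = 1279^1 * 31469^1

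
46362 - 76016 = -29654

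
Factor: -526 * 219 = -1 * 2^1 * 3^1 * 73^1 * 263^1 = -115194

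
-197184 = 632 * (-312)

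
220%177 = 43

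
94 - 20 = 74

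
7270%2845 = 1580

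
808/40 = 20 + 1/5 = 20.20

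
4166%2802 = 1364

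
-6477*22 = -142494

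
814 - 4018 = -3204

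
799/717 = 1 + 82/717 ≈ 1.11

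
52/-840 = -13/210 ≈ -0.0619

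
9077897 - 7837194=1240703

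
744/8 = 93 = 93.00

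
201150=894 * 225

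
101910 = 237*430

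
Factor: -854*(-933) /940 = 2^(-1)*3^1*5^(-1)*7^1*47^(-1)*61^1*311^1 = 398391/470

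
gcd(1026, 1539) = 513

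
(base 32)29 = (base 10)73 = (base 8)111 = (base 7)133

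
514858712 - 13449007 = 501409705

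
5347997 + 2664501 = 8012498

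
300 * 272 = 81600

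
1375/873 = 1 + 502/873 ≈ 1.58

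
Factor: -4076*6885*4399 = -1*2^2*3^4*5^1*17^1*53^1*83^1*1019^1 = -123450280740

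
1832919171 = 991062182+841856989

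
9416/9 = 1046 + 2/9 ≈ 1046.22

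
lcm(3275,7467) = 186675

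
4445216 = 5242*848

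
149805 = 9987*15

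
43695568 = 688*63511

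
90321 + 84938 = 175259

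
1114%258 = 82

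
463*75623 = 35013449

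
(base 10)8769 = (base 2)10001001000001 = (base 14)32a5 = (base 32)8i1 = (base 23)gd6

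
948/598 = 1 + 175/299 ≈ 1.59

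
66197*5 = 330985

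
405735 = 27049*15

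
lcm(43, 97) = 4171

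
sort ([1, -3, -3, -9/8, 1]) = [-3, -3, -9/8, 1, 1]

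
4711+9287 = 13998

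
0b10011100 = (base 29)5b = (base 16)9c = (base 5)1111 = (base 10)156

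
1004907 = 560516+444391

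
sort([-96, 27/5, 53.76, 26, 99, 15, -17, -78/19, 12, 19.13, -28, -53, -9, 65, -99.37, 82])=[-99.37, -96, -53, -28, -17, -9, -78/19, 27/5, 12, 15, 19.13, 26, 53.76, 65, 82, 99]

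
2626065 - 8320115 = -5694050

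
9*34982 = 314838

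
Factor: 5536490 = 2^1*5^1*553649^1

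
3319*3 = 9957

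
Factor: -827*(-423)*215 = 3^2*5^1*43^1*47^1*827^1 = 75211515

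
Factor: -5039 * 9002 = -1 * 2^1 * 7^1 * 643^1 * 5039^1 = -45361078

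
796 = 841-45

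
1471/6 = 245+1/6 ≈ 245.17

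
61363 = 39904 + 21459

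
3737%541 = 491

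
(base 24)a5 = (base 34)77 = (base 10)245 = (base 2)11110101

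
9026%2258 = 2252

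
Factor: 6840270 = 2^1*3^2*5^1*76003^1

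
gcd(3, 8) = 1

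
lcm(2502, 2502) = 2502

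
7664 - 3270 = 4394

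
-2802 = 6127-8929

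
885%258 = 111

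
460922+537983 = 998905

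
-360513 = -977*369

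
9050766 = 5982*1513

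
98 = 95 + 3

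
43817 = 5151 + 38666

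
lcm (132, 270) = 5940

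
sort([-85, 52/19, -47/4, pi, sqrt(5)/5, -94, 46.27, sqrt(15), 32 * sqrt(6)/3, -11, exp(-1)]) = [-94, -85, -47/4, -11, exp(-1), sqrt(5)/5, 52/19, pi, sqrt(15), 32 * sqrt(6)/3, 46.27]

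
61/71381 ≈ 0.000855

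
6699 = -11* (-609)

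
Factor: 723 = 3^1*241^1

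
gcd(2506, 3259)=1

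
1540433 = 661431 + 879002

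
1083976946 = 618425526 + 465551420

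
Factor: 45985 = 5^1 * 17^1 * 541^1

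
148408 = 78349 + 70059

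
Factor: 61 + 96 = 157^1 = 157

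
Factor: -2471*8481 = -1*3^1*7^1*11^1*257^1*353^1 = -20956551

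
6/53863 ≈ 0.000111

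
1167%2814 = 1167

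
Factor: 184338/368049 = 2^1*3^1*7^2*587^(-1) = 294/587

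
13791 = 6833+6958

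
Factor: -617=-1*617^1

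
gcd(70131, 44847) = 3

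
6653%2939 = 775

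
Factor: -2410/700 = -1*2^(-1)*5^(-1)*7^(-1)*241^1 = -241/70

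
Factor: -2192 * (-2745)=2^4 * 3^2 * 5^1 * 61^1 * 137^1=6017040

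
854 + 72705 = 73559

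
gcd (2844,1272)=12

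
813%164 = 157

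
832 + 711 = 1543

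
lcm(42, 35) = 210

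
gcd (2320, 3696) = 16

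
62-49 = 13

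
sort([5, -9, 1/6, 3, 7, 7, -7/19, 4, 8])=[-9, -7/19, 1/6, 3, 4, 5, 7, 7, 8]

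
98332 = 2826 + 95506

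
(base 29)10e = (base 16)357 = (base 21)1jf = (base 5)11410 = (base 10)855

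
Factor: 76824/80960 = 2^(-3)*3^2*5^(-1)*23^(-1)*97^1 = 873/920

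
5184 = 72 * 72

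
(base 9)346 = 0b100011101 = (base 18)ff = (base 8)435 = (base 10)285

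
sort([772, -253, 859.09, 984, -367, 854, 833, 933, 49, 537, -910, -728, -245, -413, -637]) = [-910, -728, -637, -413, -367, -253, -245, 49, 537, 772, 833, 854, 859.09, 933, 984]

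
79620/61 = 1305 + 15/61≈1305.25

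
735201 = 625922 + 109279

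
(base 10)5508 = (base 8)12604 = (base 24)9dc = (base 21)ca6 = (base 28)70k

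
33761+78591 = 112352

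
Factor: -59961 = -1 * 3^1 * 11^1 * 23^1 * 79^1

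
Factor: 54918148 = 2^2*13729537^1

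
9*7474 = 67266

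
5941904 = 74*80296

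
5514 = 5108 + 406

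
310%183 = 127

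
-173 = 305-478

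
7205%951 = 548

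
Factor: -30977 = -1 * 30977^1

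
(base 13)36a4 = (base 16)1e3b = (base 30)8ht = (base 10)7739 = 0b1111000111011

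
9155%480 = 35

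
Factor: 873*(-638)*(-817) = 2^1*3^2*11^1*19^1*29^1*43^1*97^1 = 455047758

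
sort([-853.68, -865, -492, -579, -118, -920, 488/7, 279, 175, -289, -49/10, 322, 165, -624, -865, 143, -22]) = [-920, -865, -865, -853.68, -624, -579, -492, -289, -118, -22, -49/10, 488/7, 143, 165, 175, 279, 322]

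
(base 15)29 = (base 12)33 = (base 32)17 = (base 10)39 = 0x27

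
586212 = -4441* (-132)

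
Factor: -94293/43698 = -1 * 2^(-1) * 3^1 * 7283^(-1) * 10477^1 = -31431/14566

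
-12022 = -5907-6115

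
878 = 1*878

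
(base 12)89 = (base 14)77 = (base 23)4d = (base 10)105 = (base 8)151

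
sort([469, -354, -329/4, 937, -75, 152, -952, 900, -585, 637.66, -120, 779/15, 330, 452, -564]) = [-952, -585, -564, -354, -120, -329/4, -75, 779/15, 152, 330, 452, 469, 637.66, 900, 937]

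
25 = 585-560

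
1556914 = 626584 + 930330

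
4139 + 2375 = 6514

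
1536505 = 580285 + 956220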